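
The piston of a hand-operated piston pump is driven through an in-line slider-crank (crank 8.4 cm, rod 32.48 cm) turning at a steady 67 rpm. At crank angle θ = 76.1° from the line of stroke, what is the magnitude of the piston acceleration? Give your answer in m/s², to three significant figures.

0.0204

ω = 2π·67/60 = 7.016 rad/s
x(θ) = r cosθ + √(L² − r² sin²θ); with ω constant, a = ω²·d²x/dθ².
d²x/dθ² = −r cosθ − r²(cos2θ)/√u − r⁴ sin²2θ/(4u^{3/2}),  u = L² − r² sin²θ = 0.0988462 m².
Substituting r = 0.084 m, L = 0.3248 m, θ = 76.1°: d²x/dθ² = -0.00041373 m.
a = ω²·d²x/dθ² = (7.016)²·(-0.00041373) = -0.020367 m/s²;  |a| = 0.020367 m/s².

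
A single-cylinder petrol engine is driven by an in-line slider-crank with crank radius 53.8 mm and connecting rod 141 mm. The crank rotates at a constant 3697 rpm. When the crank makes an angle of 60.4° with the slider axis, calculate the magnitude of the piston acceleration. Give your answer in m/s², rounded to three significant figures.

2410

ω = 2π·3697/60 = 387.1 rad/s
x(θ) = r cosθ + √(L² − r² sin²θ); with ω constant, a = ω²·d²x/dθ².
d²x/dθ² = −r cosθ − r²(cos2θ)/√u − r⁴ sin²2θ/(4u^{3/2}),  u = L² − r² sin²θ = 0.0176927 m².
Substituting r = 0.0538 m, L = 0.141 m, θ = 60.4°: d²x/dθ² = -0.016088 m.
a = ω²·d²x/dθ² = (387.1)²·(-0.016088) = -2411.4 m/s²;  |a| = 2411.4 m/s².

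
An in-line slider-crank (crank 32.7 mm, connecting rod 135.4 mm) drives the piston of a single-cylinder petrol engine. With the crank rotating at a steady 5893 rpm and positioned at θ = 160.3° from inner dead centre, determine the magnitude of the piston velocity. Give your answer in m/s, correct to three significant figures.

ω = 2π·5893/60 = 617.1 rad/s
For an in-line slider-crank, x = r cosθ + √(L² − r² sin²θ), so v = −rω sinθ·[1 + r cosθ/√(L² − r² sin²θ)].
With r = 0.0327 m, L = 0.1354 m, θ = 160.3°: √(L² − r² sin²θ) = 0.13495 m.
v = −0.0327·617.1·0.33710·[1 + 0.0327·-0.94147/0.13495] = -5.2506 m/s.
|v| = 5.2506 m/s.

5.25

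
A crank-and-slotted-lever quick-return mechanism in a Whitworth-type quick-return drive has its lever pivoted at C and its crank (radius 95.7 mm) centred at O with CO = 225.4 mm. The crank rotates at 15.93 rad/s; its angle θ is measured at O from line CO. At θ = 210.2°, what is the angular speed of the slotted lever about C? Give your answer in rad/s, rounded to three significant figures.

ω = 15.93 rad/s
Crank pin A relative to C: A = (d + r cosθ, r sinθ); lever angle φ = atan2(r sinθ, d + r cosθ).
Differentiating tanφ: φ̇ = rω(d cosθ + r)/(d² + r² + 2dr cosθ).
d² + r² + 2dr cosθ = |CA|² = 0.0226775 m²;  d cosθ + r = -0.099108 m.
|ω_lever| = |0.0957·15.93·-0.099108| / 0.0226775 = 6.6625 rad/s.

6.66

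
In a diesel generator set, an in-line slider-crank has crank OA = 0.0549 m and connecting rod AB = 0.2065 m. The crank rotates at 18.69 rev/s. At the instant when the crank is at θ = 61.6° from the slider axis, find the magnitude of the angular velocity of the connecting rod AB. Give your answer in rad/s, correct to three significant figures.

ω = 117.4 rad/s (converted from 18.69 rev/s).
The rod makes angle φ with the slider axis where L sinφ = r sinθ; differentiating, L cosφ·φ̇ = r ω cosθ.
L cosφ = √(L² − r² sin²θ) = 0.20077 m.
|ω_rod| = r ω |cosθ| / √(L² − r² sin²θ) = 0.0549·117.4·0.47562/0.20077 = 15.273 rad/s.

15.3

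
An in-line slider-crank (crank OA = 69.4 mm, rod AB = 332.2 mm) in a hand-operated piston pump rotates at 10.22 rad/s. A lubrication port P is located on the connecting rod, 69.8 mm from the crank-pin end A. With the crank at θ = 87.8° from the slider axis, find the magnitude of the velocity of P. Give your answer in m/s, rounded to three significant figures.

ω = 10.22 rad/s.  Crank-pin speed |V_A| = rω = 0.70927 m/s, perpendicular to OA.
Rod angle: sinφ = −(r/L) sinθ ⇒ φ = -12.049°; ω_rod = −rω cosθ/√(L²−r²sin²θ) = -0.083807 rad/s.
V_P = V_A + ω_rod × AP, with AP = 0.0698 m along the rod.
Components: V_Px = −rω sinθ − a·ω_rod·sinφ = -0.70997 m/s;  V_Py = rω cosθ + a·ω_rod·cosφ = +0.021506 m/s.
|V_P| = √(V_Px² + V_Py²) = 0.71029 m/s.

0.710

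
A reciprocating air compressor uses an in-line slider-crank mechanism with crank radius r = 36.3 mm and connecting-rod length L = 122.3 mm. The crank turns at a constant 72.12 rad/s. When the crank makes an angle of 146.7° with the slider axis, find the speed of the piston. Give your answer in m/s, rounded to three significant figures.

1.08

ω = 72.12 rad/s
For an in-line slider-crank, x = r cosθ + √(L² − r² sin²θ), so v = −rω sinθ·[1 + r cosθ/√(L² − r² sin²θ)].
With r = 0.0363 m, L = 0.1223 m, θ = 146.7°: √(L² − r² sin²θ) = 0.12067 m.
v = −0.0363·72.12·0.54902·[1 + 0.0363·-0.83581/0.12067] = -1.0759 m/s.
|v| = 1.0759 m/s.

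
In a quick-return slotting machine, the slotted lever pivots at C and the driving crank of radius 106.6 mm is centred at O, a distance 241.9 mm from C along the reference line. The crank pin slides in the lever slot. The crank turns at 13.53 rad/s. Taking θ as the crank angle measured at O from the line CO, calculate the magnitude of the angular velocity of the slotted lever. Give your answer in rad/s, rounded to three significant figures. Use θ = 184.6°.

10.5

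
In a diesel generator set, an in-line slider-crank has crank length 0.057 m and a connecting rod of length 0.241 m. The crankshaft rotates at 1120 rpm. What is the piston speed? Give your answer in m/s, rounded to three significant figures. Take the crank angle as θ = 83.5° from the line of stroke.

6.83

ω = 2π·1120/60 = 117.3 rad/s
For an in-line slider-crank, x = r cosθ + √(L² − r² sin²θ), so v = −rω sinθ·[1 + r cosθ/√(L² − r² sin²θ)].
With r = 0.057 m, L = 0.241 m, θ = 83.5°: √(L² − r² sin²θ) = 0.23425 m.
v = −0.057·117.3·0.99357·[1 + 0.057·0.11320/0.23425] = -6.8253 m/s.
|v| = 6.8253 m/s.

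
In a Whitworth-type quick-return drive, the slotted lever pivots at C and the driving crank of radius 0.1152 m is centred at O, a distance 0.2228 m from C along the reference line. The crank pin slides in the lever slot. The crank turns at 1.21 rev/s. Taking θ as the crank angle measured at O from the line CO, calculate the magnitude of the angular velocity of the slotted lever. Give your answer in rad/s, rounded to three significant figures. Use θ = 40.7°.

ω = 7.603 rad/s (from 1.21 rev/s).
Crank pin A relative to C: A = (d + r cosθ, r sinθ); lever angle φ = atan2(r sinθ, d + r cosθ).
Differentiating tanφ: φ̇ = rω(d cosθ + r)/(d² + r² + 2dr cosθ).
d² + r² + 2dr cosθ = |CA|² = 0.101828 m²;  d cosθ + r = +0.28411 m.
|ω_lever| = |0.1152·7.603·+0.28411| / 0.101828 = 2.4437 rad/s.

2.44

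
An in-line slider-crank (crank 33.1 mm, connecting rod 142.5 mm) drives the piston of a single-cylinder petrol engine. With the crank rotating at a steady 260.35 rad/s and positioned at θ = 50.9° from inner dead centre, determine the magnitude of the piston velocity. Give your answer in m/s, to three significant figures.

ω = 260.4 rad/s
For an in-line slider-crank, x = r cosθ + √(L² − r² sin²θ), so v = −rω sinθ·[1 + r cosθ/√(L² − r² sin²θ)].
With r = 0.0331 m, L = 0.1425 m, θ = 50.9°: √(L² − r² sin²θ) = 0.14017 m.
v = −0.0331·260.4·0.77605·[1 + 0.0331·0.63068/0.14017] = -7.6837 m/s.
|v| = 7.6837 m/s.

7.68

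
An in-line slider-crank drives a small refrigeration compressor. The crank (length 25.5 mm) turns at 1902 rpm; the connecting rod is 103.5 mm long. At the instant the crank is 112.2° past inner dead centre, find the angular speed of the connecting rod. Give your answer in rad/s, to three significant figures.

19.0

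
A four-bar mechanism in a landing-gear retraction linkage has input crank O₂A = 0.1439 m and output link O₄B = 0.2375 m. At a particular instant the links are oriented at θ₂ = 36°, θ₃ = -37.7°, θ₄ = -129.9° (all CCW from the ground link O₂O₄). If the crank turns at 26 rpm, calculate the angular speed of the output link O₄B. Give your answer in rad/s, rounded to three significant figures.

ω₂ = 2.723 rad/s (from 26 rpm).
Differentiating the loop-closure r₂e^{iθ₂}+r₃e^{iθ₃}=r₁+r₄e^{iθ₄} gives r₂ω₂e^{iθ₂}+r₃ω₃e^{iθ₃}=r₄ω₄e^{iθ₄}.
Eliminating the other unknown: ω₄ = r₂ω₂ sin(θ₂−θ₃) / [r₄ sin(θ₄−θ₃)].
Numerator sine = +0.95981; denominator sine = -0.99926.
Result = 0.1439·2.723·(+0.95981) / (0.2375·(-0.99926)) = -1.5845 rad/s; magnitude 1.5845 rad/s.

1.58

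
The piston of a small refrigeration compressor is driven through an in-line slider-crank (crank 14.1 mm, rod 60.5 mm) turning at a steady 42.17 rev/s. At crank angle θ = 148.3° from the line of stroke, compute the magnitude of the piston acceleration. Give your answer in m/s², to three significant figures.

736

ω = 2π·42.2 = 265 rad/s
x(θ) = r cosθ + √(L² − r² sin²θ); with ω constant, a = ω²·d²x/dθ².
d²x/dθ² = −r cosθ − r²(cos2θ)/√u − r⁴ sin²2θ/(4u^{3/2}),  u = L² − r² sin²θ = 0.00360535 m².
Substituting r = 0.0141 m, L = 0.0605 m, θ = 148.3°: d²x/dθ² = +0.010477 m.
a = ω²·d²x/dθ² = (265)²·(+0.010477) = +735.56 m/s²;  |a| = 735.56 m/s².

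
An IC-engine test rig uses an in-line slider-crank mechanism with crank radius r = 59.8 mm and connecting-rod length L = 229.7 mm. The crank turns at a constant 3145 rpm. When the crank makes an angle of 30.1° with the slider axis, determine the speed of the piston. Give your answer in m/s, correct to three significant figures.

12.1

ω = 2π·3145/60 = 329.3 rad/s
For an in-line slider-crank, x = r cosθ + √(L² − r² sin²θ), so v = −rω sinθ·[1 + r cosθ/√(L² − r² sin²θ)].
With r = 0.0598 m, L = 0.2297 m, θ = 30.1°: √(L² − r² sin²θ) = 0.22773 m.
v = −0.0598·329.3·0.50151·[1 + 0.0598·0.86515/0.22773] = -12.121 m/s.
|v| = 12.121 m/s.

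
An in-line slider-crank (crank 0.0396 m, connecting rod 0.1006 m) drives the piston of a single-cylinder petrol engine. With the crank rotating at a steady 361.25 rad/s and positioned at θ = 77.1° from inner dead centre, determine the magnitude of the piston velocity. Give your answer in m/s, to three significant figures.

ω = 361.2 rad/s
For an in-line slider-crank, x = r cosθ + √(L² − r² sin²θ), so v = −rω sinθ·[1 + r cosθ/√(L² − r² sin²θ)].
With r = 0.0396 m, L = 0.1006 m, θ = 77.1°: √(L² − r² sin²θ) = 0.0929 m.
v = −0.0396·361.2·0.97476·[1 + 0.0396·0.22325/0.0929] = -15.271 m/s.
|v| = 15.271 m/s.

15.3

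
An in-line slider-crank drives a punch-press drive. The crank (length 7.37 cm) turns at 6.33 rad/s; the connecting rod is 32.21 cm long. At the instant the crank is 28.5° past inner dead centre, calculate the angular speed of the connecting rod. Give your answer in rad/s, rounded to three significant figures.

ω = 6.33 rad/s
The rod makes angle φ with the slider axis where L sinφ = r sinθ; differentiating, L cosφ·φ̇ = r ω cosθ.
L cosφ = √(L² − r² sin²θ) = 0.32017 m.
|ω_rod| = r ω |cosθ| / √(L² − r² sin²θ) = 0.0737·6.33·0.87882/0.32017 = 1.2805 rad/s.

1.28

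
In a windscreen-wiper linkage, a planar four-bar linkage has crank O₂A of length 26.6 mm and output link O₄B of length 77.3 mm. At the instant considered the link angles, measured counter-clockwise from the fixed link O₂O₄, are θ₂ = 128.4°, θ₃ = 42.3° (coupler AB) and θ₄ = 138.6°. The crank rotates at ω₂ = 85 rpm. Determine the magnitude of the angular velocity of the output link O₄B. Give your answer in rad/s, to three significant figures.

ω₂ = 8.901 rad/s (from 85 rpm).
Differentiating the loop-closure r₂e^{iθ₂}+r₃e^{iθ₃}=r₁+r₄e^{iθ₄} gives r₂ω₂e^{iθ₂}+r₃ω₃e^{iθ₃}=r₄ω₄e^{iθ₄}.
Eliminating the other unknown: ω₄ = r₂ω₂ sin(θ₂−θ₃) / [r₄ sin(θ₄−θ₃)].
Numerator sine = +0.99768; denominator sine = +0.99396.
Result = 0.0266·8.901·(+0.99768) / (0.0773·(+0.99396)) = +3.0745 rad/s; magnitude 3.0745 rad/s.

3.07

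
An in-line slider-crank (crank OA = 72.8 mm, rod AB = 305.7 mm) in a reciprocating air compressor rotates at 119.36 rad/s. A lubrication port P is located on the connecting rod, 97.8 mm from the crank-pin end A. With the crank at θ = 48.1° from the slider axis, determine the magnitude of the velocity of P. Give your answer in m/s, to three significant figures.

7.86

ω = 119.4 rad/s.  Crank-pin speed |V_A| = rω = 8.6894 m/s, perpendicular to OA.
Rod angle: sinφ = −(r/L) sinθ ⇒ φ = -10.210°; ω_rod = −rω cosθ/√(L²−r²sin²θ) = -19.288 rad/s.
V_P = V_A + ω_rod × AP, with AP = 0.0978 m along the rod.
Components: V_Px = −rω sinθ − a·ω_rod·sinφ = -6.802 m/s;  V_Py = rω cosθ + a·ω_rod·cosφ = +3.9465 m/s.
|V_P| = √(V_Px² + V_Py²) = 7.864 m/s.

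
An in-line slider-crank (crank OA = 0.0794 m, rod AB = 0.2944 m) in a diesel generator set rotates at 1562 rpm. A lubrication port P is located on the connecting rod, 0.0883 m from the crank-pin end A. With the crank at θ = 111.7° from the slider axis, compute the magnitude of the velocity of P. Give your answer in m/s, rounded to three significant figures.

12.2

ω = 163.6 rad/s.  Crank-pin speed |V_A| = rω = 12.988 m/s, perpendicular to OA.
Rod angle: sinφ = −(r/L) sinθ ⇒ φ = -14.512°; ω_rod = −rω cosθ/√(L²−r²sin²θ) = +16.849 rad/s.
V_P = V_A + ω_rod × AP, with AP = 0.0883 m along the rod.
Components: V_Px = −rω sinθ − a·ω_rod·sinφ = -11.694 m/s;  V_Py = rω cosθ + a·ω_rod·cosφ = -3.3618 m/s.
|V_P| = √(V_Px² + V_Py²) = 12.168 m/s.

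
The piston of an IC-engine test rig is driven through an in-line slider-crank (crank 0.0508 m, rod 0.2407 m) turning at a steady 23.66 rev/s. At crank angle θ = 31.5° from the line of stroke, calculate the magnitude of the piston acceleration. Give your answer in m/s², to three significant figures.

1070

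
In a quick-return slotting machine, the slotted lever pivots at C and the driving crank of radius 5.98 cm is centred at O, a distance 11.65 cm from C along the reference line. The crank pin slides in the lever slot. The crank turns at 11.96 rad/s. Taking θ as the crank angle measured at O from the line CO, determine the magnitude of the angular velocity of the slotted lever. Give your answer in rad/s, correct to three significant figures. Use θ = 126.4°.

0.752

ω = 11.96 rad/s
Crank pin A relative to C: A = (d + r cosθ, r sinθ); lever angle φ = atan2(r sinθ, d + r cosθ).
Differentiating tanφ: φ̇ = rω(d cosθ + r)/(d² + r² + 2dr cosθ).
d² + r² + 2dr cosθ = |CA|² = 0.00887995 m²;  d cosθ + r = -0.0093333 m.
|ω_lever| = |0.0598·11.96·-0.0093333| / 0.00887995 = 0.75172 rad/s.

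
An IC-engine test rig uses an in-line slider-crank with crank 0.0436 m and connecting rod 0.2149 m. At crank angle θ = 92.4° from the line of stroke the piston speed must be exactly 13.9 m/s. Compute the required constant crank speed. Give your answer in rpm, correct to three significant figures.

For an in-line slider-crank, |v_piston| = rω|sinθ|·[1 + r cosθ/√(L² − r² sin²θ)].
With r = 0.0436 m, L = 0.2149 m, θ = 92.4°: the bracketed kinematic factor |dx/dθ| = 0.043184 m.
ω = v/|dx/dθ| = 13.9/0.043184 = 321.88 rad/s.
N = 60ω/(2π) = 3073.7 rpm.

3070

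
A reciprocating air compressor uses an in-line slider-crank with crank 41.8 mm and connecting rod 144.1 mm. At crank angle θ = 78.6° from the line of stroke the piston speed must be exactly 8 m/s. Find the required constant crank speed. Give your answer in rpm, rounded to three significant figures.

1760

For an in-line slider-crank, |v_piston| = rω|sinθ|·[1 + r cosθ/√(L² − r² sin²θ)].
With r = 0.0418 m, L = 0.1441 m, θ = 78.6°: the bracketed kinematic factor |dx/dθ| = 0.043426 m.
ω = v/|dx/dθ| = 8/0.043426 = 184.22 rad/s.
N = 60ω/(2π) = 1759.2 rpm.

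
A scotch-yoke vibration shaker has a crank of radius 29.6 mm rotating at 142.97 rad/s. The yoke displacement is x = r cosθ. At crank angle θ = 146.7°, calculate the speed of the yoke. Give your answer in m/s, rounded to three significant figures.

2.32

ω = 143 rad/s
x = r cosθ ⇒ ẋ = −rω sinθ.
|v| = rω|sinθ| = 0.0296·143·|sin 146.7°| = 2.3234 m/s.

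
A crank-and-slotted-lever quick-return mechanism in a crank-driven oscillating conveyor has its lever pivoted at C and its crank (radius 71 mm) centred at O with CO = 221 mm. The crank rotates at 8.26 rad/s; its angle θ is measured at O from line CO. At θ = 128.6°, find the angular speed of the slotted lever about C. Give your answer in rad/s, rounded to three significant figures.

ω = 8.26 rad/s
Crank pin A relative to C: A = (d + r cosθ, r sinθ); lever angle φ = atan2(r sinθ, d + r cosθ).
Differentiating tanφ: φ̇ = rω(d cosθ + r)/(d² + r² + 2dr cosθ).
d² + r² + 2dr cosθ = |CA|² = 0.0343034 m²;  d cosθ + r = -0.066877 m.
|ω_lever| = |0.071·8.26·-0.066877| / 0.0343034 = 1.1434 rad/s.

1.14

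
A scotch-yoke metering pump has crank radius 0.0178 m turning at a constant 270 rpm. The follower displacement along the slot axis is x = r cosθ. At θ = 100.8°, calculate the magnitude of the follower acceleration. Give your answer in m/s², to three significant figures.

2.67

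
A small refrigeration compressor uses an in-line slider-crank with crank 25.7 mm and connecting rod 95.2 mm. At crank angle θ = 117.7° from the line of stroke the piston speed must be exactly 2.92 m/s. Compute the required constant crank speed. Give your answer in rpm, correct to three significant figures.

1410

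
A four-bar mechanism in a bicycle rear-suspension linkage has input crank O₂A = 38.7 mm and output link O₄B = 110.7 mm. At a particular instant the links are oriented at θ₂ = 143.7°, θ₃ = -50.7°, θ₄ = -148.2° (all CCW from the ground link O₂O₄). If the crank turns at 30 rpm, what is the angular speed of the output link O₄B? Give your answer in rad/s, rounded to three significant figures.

0.275

ω₂ = 3.142 rad/s (from 30 rpm).
Differentiating the loop-closure r₂e^{iθ₂}+r₃e^{iθ₃}=r₁+r₄e^{iθ₄} gives r₂ω₂e^{iθ₂}+r₃ω₃e^{iθ₃}=r₄ω₄e^{iθ₄}.
Eliminating the other unknown: ω₄ = r₂ω₂ sin(θ₂−θ₃) / [r₄ sin(θ₄−θ₃)].
Numerator sine = -0.24869; denominator sine = -0.99144.
Result = 0.0387·3.142·(-0.24869) / (0.1107·(-0.99144)) = +0.27549 rad/s; magnitude 0.27549 rad/s.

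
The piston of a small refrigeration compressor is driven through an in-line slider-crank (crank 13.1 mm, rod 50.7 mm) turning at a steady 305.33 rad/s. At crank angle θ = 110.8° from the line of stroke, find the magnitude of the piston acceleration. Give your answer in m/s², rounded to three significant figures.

674

ω = 305.3 rad/s
x(θ) = r cosθ + √(L² − r² sin²θ); with ω constant, a = ω²·d²x/dθ².
d²x/dθ² = −r cosθ − r²(cos2θ)/√u − r⁴ sin²2θ/(4u^{3/2}),  u = L² − r² sin²θ = 0.00242052 m².
Substituting r = 0.0131 m, L = 0.0507 m, θ = 110.8°: d²x/dθ² = +0.007233 m.
a = ω²·d²x/dθ² = (305.3)²·(+0.007233) = +674.31 m/s²;  |a| = 674.31 m/s².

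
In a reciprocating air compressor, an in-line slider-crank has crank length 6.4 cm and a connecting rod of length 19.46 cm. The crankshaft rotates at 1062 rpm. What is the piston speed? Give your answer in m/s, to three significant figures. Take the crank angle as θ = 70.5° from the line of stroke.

ω = 2π·1062/60 = 111.2 rad/s
For an in-line slider-crank, x = r cosθ + √(L² − r² sin²θ), so v = −rω sinθ·[1 + r cosθ/√(L² − r² sin²θ)].
With r = 0.064 m, L = 0.1946 m, θ = 70.5°: √(L² − r² sin²θ) = 0.18501 m.
v = −0.064·111.2·0.94264·[1 + 0.064·0.33381/0.18501] = -7.4841 m/s.
|v| = 7.4841 m/s.

7.48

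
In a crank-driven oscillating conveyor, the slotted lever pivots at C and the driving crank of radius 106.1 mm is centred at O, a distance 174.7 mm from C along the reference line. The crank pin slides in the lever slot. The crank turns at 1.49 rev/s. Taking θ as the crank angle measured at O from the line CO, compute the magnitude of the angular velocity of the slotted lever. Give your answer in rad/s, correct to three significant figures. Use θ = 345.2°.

ω = 9.362 rad/s (from 1.49 rev/s).
Crank pin A relative to C: A = (d + r cosθ, r sinθ); lever angle φ = atan2(r sinθ, d + r cosθ).
Differentiating tanφ: φ̇ = rω(d cosθ + r)/(d² + r² + 2dr cosθ).
d² + r² + 2dr cosθ = |CA|² = 0.0776187 m²;  d cosθ + r = +0.275 m.
|ω_lever| = |0.1061·9.362·+0.275| / 0.0776187 = 3.5193 rad/s.

3.52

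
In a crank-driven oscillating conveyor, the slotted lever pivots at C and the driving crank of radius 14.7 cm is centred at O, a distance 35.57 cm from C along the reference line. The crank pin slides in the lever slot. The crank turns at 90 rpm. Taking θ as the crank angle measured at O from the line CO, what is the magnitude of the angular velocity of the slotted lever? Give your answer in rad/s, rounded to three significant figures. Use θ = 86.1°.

1.53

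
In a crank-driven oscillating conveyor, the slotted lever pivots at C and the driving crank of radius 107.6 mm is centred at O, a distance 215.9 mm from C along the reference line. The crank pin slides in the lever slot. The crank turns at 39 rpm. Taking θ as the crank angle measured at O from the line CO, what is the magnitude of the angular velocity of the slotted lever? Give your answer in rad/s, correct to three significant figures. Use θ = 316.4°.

1.26

ω = 4.084 rad/s (from 39 rpm).
Crank pin A relative to C: A = (d + r cosθ, r sinθ); lever angle φ = atan2(r sinθ, d + r cosθ).
Differentiating tanφ: φ̇ = rω(d cosθ + r)/(d² + r² + 2dr cosθ).
d² + r² + 2dr cosθ = |CA|² = 0.0918368 m²;  d cosθ + r = +0.26395 m.
|ω_lever| = |0.1076·4.084·+0.26395| / 0.0918368 = 1.263 rad/s.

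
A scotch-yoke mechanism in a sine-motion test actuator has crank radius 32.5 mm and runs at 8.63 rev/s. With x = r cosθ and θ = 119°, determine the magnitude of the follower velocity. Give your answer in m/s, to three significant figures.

ω = 54.22 rad/s (from 8.63 rev/s).
x = r cosθ ⇒ ẋ = −rω sinθ.
|v| = rω|sinθ| = 0.0325·54.22·|sin 119°| = 1.5413 m/s.

1.54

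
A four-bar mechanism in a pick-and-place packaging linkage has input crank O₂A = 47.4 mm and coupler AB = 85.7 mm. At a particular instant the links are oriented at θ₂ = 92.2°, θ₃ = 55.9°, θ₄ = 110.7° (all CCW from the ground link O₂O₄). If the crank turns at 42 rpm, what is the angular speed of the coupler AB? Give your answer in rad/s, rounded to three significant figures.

ω₂ = 4.398 rad/s (from 42 rpm).
Differentiating the loop-closure r₂e^{iθ₂}+r₃e^{iθ₃}=r₁+r₄e^{iθ₄} gives r₂ω₂e^{iθ₂}+r₃ω₃e^{iθ₃}=r₄ω₄e^{iθ₄}.
Eliminating the other unknown: ω₃ = r₂ω₂ sin(θ₄−θ₂) / [r₃ sin(θ₃−θ₄)].
Numerator sine = +0.31730; denominator sine = -0.81714.
Result = 0.0474·4.398·(+0.31730) / (0.0857·(-0.81714)) = -0.94461 rad/s; magnitude 0.94461 rad/s.

0.945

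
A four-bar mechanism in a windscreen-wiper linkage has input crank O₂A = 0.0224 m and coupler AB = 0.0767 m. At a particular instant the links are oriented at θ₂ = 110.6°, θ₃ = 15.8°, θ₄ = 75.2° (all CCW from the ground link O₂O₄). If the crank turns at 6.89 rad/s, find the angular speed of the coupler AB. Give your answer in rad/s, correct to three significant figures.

1.35

ω₂ = 6.89 rad/s
Differentiating the loop-closure r₂e^{iθ₂}+r₃e^{iθ₃}=r₁+r₄e^{iθ₄} gives r₂ω₂e^{iθ₂}+r₃ω₃e^{iθ₃}=r₄ω₄e^{iθ₄}.
Eliminating the other unknown: ω₃ = r₂ω₂ sin(θ₄−θ₂) / [r₃ sin(θ₃−θ₄)].
Numerator sine = -0.57928; denominator sine = -0.86074.
Result = 0.0224·6.89·(-0.57928) / (0.0767·(-0.86074)) = +1.3542 rad/s; magnitude 1.3542 rad/s.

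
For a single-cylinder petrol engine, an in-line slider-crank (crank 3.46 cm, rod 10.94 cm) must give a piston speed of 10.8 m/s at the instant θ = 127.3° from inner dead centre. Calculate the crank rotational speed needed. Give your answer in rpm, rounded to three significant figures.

For an in-line slider-crank, |v_piston| = rω|sinθ|·[1 + r cosθ/√(L² − r² sin²θ)].
With r = 0.0346 m, L = 0.1094 m, θ = 127.3°: the bracketed kinematic factor |dx/dθ| = 0.022073 m.
ω = v/|dx/dθ| = 10.8/0.022073 = 489.28 rad/s.
N = 60ω/(2π) = 4672.3 rpm.

4670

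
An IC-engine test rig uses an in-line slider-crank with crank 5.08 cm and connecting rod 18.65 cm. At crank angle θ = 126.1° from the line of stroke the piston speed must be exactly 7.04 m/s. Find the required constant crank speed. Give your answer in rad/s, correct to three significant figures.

For an in-line slider-crank, |v_piston| = rω|sinθ|·[1 + r cosθ/√(L² − r² sin²θ)].
With r = 0.0508 m, L = 0.1865 m, θ = 126.1°: the bracketed kinematic factor |dx/dθ| = 0.034293 m.
ω = v/|dx/dθ| = 7.04/0.034293 = 205.29 rad/s.

205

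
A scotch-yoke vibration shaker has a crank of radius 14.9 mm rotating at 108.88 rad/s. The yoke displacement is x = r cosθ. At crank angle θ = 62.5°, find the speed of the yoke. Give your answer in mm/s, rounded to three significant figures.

ω = 108.9 rad/s
x = r cosθ ⇒ ẋ = −rω sinθ.
|v| = rω|sinθ| = 0.0149·108.9·|sin 62.5°| = 1.439 m/s = 1439 mm/s.

1440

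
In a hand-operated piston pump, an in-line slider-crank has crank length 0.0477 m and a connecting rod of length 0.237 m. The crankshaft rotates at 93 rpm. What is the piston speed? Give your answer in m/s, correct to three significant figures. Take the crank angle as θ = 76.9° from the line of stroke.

0.474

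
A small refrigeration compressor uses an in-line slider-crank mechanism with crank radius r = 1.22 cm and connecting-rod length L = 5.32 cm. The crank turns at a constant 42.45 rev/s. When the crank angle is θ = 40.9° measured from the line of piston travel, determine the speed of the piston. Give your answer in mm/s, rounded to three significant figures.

2500

ω = 2π·42.5 = 266.7 rad/s
For an in-line slider-crank, x = r cosθ + √(L² − r² sin²θ), so v = −rω sinθ·[1 + r cosθ/√(L² − r² sin²θ)].
With r = 0.0122 m, L = 0.0532 m, θ = 40.9°: √(L² − r² sin²θ) = 0.052597 m.
v = −0.0122·266.7·0.65474·[1 + 0.0122·0.75585/0.052597] = -2.5041 m/s.
|v| = 2.5041 m/s = 2504.1 mm/s.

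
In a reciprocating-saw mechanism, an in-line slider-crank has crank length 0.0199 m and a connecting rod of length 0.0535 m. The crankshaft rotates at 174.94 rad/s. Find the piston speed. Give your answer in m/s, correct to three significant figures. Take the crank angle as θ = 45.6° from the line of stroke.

3.16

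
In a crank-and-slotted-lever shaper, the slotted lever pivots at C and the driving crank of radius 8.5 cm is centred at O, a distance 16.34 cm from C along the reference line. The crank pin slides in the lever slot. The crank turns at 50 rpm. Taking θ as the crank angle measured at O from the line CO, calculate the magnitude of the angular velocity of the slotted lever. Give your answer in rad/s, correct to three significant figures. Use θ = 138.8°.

1.30

ω = 5.236 rad/s (from 50 rpm).
Crank pin A relative to C: A = (d + r cosθ, r sinθ); lever angle φ = atan2(r sinθ, d + r cosθ).
Differentiating tanφ: φ̇ = rω(d cosθ + r)/(d² + r² + 2dr cosθ).
d² + r² + 2dr cosθ = |CA|² = 0.013024 m²;  d cosθ + r = -0.037945 m.
|ω_lever| = |0.085·5.236·-0.037945| / 0.013024 = 1.2967 rad/s.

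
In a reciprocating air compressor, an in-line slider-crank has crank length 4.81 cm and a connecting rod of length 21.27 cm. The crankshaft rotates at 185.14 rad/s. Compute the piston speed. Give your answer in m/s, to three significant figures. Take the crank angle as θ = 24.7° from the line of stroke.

ω = 185.1 rad/s
For an in-line slider-crank, x = r cosθ + √(L² − r² sin²θ), so v = −rω sinθ·[1 + r cosθ/√(L² − r² sin²θ)].
With r = 0.0481 m, L = 0.2127 m, θ = 24.7°: √(L² − r² sin²θ) = 0.21175 m.
v = −0.0481·185.1·0.41787·[1 + 0.0481·0.90851/0.21175] = -4.4892 m/s.
|v| = 4.4892 m/s.

4.49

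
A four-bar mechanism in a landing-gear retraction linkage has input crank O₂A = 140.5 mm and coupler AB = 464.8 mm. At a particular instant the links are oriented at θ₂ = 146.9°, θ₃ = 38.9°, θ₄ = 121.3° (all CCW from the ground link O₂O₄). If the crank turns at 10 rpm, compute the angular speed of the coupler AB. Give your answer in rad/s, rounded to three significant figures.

ω₂ = 1.047 rad/s (from 10 rpm).
Differentiating the loop-closure r₂e^{iθ₂}+r₃e^{iθ₃}=r₁+r₄e^{iθ₄} gives r₂ω₂e^{iθ₂}+r₃ω₃e^{iθ₃}=r₄ω₄e^{iθ₄}.
Eliminating the other unknown: ω₃ = r₂ω₂ sin(θ₄−θ₂) / [r₃ sin(θ₃−θ₄)].
Numerator sine = -0.43209; denominator sine = -0.99122.
Result = 0.1405·1.047·(-0.43209) / (0.4648·(-0.99122)) = +0.13799 rad/s; magnitude 0.13799 rad/s.

0.138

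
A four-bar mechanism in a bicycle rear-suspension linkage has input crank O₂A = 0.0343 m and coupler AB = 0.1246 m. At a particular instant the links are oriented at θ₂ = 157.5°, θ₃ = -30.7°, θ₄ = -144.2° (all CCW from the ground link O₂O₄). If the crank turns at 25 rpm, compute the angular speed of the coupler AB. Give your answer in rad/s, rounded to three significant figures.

0.669

ω₂ = 2.618 rad/s (from 25 rpm).
Differentiating the loop-closure r₂e^{iθ₂}+r₃e^{iθ₃}=r₁+r₄e^{iθ₄} gives r₂ω₂e^{iθ₂}+r₃ω₃e^{iθ₃}=r₄ω₄e^{iθ₄}.
Eliminating the other unknown: ω₃ = r₂ω₂ sin(θ₄−θ₂) / [r₃ sin(θ₃−θ₄)].
Numerator sine = +0.85081; denominator sine = +0.91706.
Result = 0.0343·2.618·(+0.85081) / (0.1246·(+0.91706)) = +0.66862 rad/s; magnitude 0.66862 rad/s.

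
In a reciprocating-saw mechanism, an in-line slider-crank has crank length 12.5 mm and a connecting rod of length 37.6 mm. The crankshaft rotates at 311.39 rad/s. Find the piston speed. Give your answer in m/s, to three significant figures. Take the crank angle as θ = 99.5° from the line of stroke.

3.62

ω = 311.4 rad/s
For an in-line slider-crank, x = r cosθ + √(L² − r² sin²θ), so v = −rω sinθ·[1 + r cosθ/√(L² − r² sin²θ)].
With r = 0.0125 m, L = 0.0376 m, θ = 99.5°: √(L² − r² sin²θ) = 0.035521 m.
v = −0.0125·311.4·0.98629·[1 + 0.0125·-0.16505/0.035521] = -3.616 m/s.
|v| = 3.616 m/s.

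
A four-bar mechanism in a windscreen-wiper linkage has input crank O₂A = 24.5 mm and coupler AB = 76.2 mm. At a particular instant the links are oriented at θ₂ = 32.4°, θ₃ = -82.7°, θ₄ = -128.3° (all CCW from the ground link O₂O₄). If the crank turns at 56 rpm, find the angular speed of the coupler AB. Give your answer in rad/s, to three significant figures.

0.872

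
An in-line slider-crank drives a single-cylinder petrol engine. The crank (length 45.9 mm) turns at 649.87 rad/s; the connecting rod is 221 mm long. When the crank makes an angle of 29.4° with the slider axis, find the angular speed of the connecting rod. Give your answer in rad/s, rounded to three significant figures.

ω = 649.9 rad/s
The rod makes angle φ with the slider axis where L sinφ = r sinθ; differentiating, L cosφ·φ̇ = r ω cosθ.
L cosφ = √(L² − r² sin²θ) = 0.21985 m.
|ω_rod| = r ω |cosθ| / √(L² − r² sin²θ) = 0.0459·649.9·0.87121/0.21985 = 118.21 rad/s.

118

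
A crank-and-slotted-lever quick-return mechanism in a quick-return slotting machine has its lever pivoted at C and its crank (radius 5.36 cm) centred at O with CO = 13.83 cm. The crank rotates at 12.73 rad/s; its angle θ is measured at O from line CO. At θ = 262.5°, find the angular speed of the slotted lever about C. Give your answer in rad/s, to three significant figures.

1.21

ω = 12.73 rad/s
Crank pin A relative to C: A = (d + r cosθ, r sinθ); lever angle φ = atan2(r sinθ, d + r cosθ).
Differentiating tanφ: φ̇ = rω(d cosθ + r)/(d² + r² + 2dr cosθ).
d² + r² + 2dr cosθ = |CA|² = 0.0200647 m²;  d cosθ + r = +0.035548 m.
|ω_lever| = |0.0536·12.73·+0.035548| / 0.0200647 = 1.2089 rad/s.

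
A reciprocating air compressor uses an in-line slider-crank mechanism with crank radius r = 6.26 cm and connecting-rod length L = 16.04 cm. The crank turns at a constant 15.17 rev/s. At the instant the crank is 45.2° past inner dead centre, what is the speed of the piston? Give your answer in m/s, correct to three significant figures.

5.45

ω = 2π·15.2 = 95.32 rad/s
For an in-line slider-crank, x = r cosθ + √(L² − r² sin²θ), so v = −rω sinθ·[1 + r cosθ/√(L² − r² sin²θ)].
With r = 0.0626 m, L = 0.1604 m, θ = 45.2°: √(L² − r² sin²θ) = 0.15413 m.
v = −0.0626·95.32·0.70957·[1 + 0.0626·0.70463/0.15413] = -5.4456 m/s.
|v| = 5.4456 m/s.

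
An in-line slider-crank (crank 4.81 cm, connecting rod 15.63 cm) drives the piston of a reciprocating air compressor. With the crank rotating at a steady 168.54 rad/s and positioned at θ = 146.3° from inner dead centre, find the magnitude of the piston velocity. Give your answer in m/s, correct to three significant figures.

3.33

ω = 168.5 rad/s
For an in-line slider-crank, x = r cosθ + √(L² − r² sin²θ), so v = −rω sinθ·[1 + r cosθ/√(L² − r² sin²θ)].
With r = 0.0481 m, L = 0.1563 m, θ = 146.3°: √(L² − r² sin²θ) = 0.154 m.
v = −0.0481·168.5·0.55484·[1 + 0.0481·-0.83195/0.154] = -3.3292 m/s.
|v| = 3.3292 m/s.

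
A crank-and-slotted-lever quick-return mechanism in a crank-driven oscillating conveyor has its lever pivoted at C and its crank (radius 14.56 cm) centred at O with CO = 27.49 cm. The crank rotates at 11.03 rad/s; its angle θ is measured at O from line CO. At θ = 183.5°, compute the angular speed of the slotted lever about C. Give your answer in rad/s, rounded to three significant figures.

12.3

ω = 11.03 rad/s
Crank pin A relative to C: A = (d + r cosθ, r sinθ); lever angle φ = atan2(r sinθ, d + r cosθ).
Differentiating tanφ: φ̇ = rω(d cosθ + r)/(d² + r² + 2dr cosθ).
d² + r² + 2dr cosθ = |CA|² = 0.0168678 m²;  d cosθ + r = -0.12879 m.
|ω_lever| = |0.1456·11.03·-0.12879| / 0.0168678 = 12.262 rad/s.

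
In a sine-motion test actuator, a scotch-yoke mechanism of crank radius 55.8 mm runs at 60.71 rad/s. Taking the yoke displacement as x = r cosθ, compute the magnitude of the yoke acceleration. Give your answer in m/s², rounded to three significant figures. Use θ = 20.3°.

193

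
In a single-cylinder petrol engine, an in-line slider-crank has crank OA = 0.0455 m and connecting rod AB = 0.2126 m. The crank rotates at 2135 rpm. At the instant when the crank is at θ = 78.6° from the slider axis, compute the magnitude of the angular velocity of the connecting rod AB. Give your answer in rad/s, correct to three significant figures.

9.67

ω = 223.6 rad/s (converted from 2135 rpm).
The rod makes angle φ with the slider axis where L sinφ = r sinθ; differentiating, L cosφ·φ̇ = r ω cosθ.
L cosφ = √(L² − r² sin²θ) = 0.20787 m.
|ω_rod| = r ω |cosθ| / √(L² − r² sin²θ) = 0.0455·223.6·0.19766/0.20787 = 9.673 rad/s.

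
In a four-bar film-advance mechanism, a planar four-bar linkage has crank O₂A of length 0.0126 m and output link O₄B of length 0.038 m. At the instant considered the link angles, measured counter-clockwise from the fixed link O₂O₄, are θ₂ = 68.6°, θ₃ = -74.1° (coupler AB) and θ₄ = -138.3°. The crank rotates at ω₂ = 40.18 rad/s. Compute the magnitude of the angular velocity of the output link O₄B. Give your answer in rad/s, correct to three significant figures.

8.97

ω₂ = 40.18 rad/s
Differentiating the loop-closure r₂e^{iθ₂}+r₃e^{iθ₃}=r₁+r₄e^{iθ₄} gives r₂ω₂e^{iθ₂}+r₃ω₃e^{iθ₃}=r₄ω₄e^{iθ₄}.
Eliminating the other unknown: ω₄ = r₂ω₂ sin(θ₂−θ₃) / [r₄ sin(θ₄−θ₃)].
Numerator sine = +0.60599; denominator sine = -0.90032.
Result = 0.0126·40.18·(+0.60599) / (0.038·(-0.90032)) = -8.9674 rad/s; magnitude 8.9674 rad/s.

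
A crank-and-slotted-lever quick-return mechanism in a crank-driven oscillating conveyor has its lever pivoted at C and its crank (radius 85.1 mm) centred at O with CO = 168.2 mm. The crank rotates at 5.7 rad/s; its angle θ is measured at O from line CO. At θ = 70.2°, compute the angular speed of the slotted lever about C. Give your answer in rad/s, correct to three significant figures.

1.52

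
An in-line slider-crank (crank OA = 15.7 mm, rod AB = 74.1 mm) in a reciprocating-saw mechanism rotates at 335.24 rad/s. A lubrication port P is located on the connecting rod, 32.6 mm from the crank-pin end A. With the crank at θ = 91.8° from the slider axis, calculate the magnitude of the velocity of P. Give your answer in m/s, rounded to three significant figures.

5.25

ω = 335.2 rad/s.  Crank-pin speed |V_A| = rω = 5.2633 m/s, perpendicular to OA.
Rod angle: sinφ = −(r/L) sinθ ⇒ φ = -12.226°; ω_rod = −rω cosθ/√(L²−r²sin²θ) = +2.2829 rad/s.
V_P = V_A + ω_rod × AP, with AP = 0.0326 m along the rod.
Components: V_Px = −rω sinθ − a·ω_rod·sinφ = -5.2449 m/s;  V_Py = rω cosθ + a·ω_rod·cosφ = -0.09259 m/s.
|V_P| = √(V_Px² + V_Py²) = 5.2457 m/s.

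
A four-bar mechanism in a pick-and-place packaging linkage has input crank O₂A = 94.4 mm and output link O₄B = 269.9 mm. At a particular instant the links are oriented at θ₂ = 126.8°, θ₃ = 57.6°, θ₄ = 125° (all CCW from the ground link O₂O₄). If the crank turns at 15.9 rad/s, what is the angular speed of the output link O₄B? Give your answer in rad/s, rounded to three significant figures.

ω₂ = 15.9 rad/s
Differentiating the loop-closure r₂e^{iθ₂}+r₃e^{iθ₃}=r₁+r₄e^{iθ₄} gives r₂ω₂e^{iθ₂}+r₃ω₃e^{iθ₃}=r₄ω₄e^{iθ₄}.
Eliminating the other unknown: ω₄ = r₂ω₂ sin(θ₂−θ₃) / [r₄ sin(θ₄−θ₃)].
Numerator sine = +0.93483; denominator sine = +0.92321.
Result = 0.0944·15.9·(+0.93483) / (0.2699·(+0.92321)) = +5.6311 rad/s; magnitude 5.6311 rad/s.

5.63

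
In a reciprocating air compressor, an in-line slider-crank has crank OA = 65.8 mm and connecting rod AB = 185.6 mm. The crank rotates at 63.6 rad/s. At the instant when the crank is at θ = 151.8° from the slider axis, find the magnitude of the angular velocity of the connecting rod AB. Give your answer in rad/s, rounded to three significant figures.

ω = 63.6 rad/s
The rod makes angle φ with the slider axis where L sinφ = r sinθ; differentiating, L cosφ·φ̇ = r ω cosθ.
L cosφ = √(L² − r² sin²θ) = 0.18298 m.
|ω_rod| = r ω |cosθ| / √(L² − r² sin²θ) = 0.0658·63.6·0.88130/0.18298 = 20.156 rad/s.

20.2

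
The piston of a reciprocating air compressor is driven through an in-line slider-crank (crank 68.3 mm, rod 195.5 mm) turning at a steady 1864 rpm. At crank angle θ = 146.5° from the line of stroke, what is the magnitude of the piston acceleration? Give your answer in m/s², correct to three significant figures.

1780

ω = 2π·1864/60 = 195.2 rad/s
x(θ) = r cosθ + √(L² − r² sin²θ); with ω constant, a = ω²·d²x/dθ².
d²x/dθ² = −r cosθ − r²(cos2θ)/√u − r⁴ sin²2θ/(4u^{3/2}),  u = L² − r² sin²θ = 0.0367992 m².
Substituting r = 0.0683 m, L = 0.1955 m, θ = 146.5°: d²x/dθ² = +0.0468 m.
a = ω²·d²x/dθ² = (195.2)²·(+0.0468) = +1783.2 m/s²;  |a| = 1783.2 m/s².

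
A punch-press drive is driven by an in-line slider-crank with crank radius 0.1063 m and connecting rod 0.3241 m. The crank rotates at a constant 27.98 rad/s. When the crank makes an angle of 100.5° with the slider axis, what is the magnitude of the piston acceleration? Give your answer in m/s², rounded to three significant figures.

ω = 27.98 rad/s
x(θ) = r cosθ + √(L² − r² sin²θ); with ω constant, a = ω²·d²x/dθ².
d²x/dθ² = −r cosθ − r²(cos2θ)/√u − r⁴ sin²2θ/(4u^{3/2}),  u = L² − r² sin²θ = 0.0941164 m².
Substituting r = 0.1063 m, L = 0.3241 m, θ = 100.5°: d²x/dθ² = +0.053616 m.
a = ω²·d²x/dθ² = (27.98)²·(+0.053616) = +41.975 m/s²;  |a| = 41.975 m/s².

42.0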